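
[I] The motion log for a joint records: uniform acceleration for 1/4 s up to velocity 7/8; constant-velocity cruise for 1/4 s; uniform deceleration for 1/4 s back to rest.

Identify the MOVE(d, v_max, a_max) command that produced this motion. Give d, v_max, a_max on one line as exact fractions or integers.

d=7/16 v_max=7/8 a_max=7/2

a_max = (7/8)/(1/4) = 7/2
d_a = ½·7/8·1/4 = 7/64; d_c = 7/8·1/4 = 7/32
d = 2·7/64 + 7/32 = 7/16
t_c = 1/4 > 0 → v_max = v_peak = 7/8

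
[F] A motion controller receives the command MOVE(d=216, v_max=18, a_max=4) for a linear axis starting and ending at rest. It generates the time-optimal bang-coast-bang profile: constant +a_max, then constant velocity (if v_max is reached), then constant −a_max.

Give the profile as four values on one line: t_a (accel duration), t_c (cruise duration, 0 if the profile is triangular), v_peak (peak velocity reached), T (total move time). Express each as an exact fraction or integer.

t_a=9/2 t_c=15/2 v_peak=18 T=33/2

vₘ²/aₘ = 18²/4 = 81
216 ≥ 81 → trapezoidal
t_a = 18/4 = 9/2; v_peak = 18
d_cruise = 216 − 81 = 135; t_c = 135/18 = 15/2
T = 2·9/2 + 15/2 = 33/2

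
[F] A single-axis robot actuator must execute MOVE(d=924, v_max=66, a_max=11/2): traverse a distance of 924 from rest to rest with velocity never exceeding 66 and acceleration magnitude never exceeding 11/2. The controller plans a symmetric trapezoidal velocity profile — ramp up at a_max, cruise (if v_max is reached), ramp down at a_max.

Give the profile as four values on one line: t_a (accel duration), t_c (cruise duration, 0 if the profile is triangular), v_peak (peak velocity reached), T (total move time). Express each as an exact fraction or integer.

v_max²/a_max = 66²/(11/2) = 792
924 ≥ 792 ⇒ cruise phase
t_a = 66/(11/2) = 12; v_peak = 66
d_cruise = 924 − 792 = 132; t_c = 132/66 = 2
T = 2·12 + 2 = 26

t_a=12 t_c=2 v_peak=66 T=26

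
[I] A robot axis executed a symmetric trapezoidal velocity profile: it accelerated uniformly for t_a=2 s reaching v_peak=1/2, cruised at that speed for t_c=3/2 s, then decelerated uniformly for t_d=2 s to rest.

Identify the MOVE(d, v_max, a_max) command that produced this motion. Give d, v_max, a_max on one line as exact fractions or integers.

a_max = (1/2)/2 = 1/4
d_a = ½·1/2·2 = 1/2; d_c = 1/2·3/2 = 3/4
d = 2·1/2 + 3/4 = 7/4
t_c = 3/2 > 0 so v_max = 1/2

d=7/4 v_max=1/2 a_max=1/4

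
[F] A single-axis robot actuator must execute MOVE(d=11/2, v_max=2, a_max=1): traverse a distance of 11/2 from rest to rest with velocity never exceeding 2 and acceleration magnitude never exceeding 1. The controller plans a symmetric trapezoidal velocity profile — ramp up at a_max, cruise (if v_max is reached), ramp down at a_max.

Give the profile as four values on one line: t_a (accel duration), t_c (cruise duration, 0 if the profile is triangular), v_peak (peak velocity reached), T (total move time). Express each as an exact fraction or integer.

t_a=2 t_c=3/4 v_peak=2 T=19/4

vₘ²/aₘ = 2²/1 = 4
11/2 ≥ 4 ⇒ cruise phase
t_a = 2/1 = 2; v_peak = 2
d_cruise = 11/2 − 4 = 3/2; t_c = (3/2)/2 = 3/4
T = 2·2 + 3/4 = 19/4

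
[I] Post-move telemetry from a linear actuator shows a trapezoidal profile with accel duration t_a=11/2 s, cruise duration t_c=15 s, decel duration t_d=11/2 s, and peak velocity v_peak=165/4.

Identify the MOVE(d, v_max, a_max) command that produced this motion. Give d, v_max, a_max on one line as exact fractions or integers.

d=6765/8 v_max=165/4 a_max=15/2

a_max = (165/4)/(11/2) = 15/2
d_a = ½·165/4·11/2 = 1815/16; d_c = 165/4·15 = 2475/4
d = 2·1815/16 + 2475/4 = 6765/8
t_c = 15 > 0 so v_max = 165/4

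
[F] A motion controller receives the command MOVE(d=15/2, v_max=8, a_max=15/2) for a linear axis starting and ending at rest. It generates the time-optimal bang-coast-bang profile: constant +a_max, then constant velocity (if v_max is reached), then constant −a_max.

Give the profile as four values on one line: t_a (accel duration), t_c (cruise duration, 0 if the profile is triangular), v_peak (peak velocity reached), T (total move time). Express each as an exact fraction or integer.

vₘ²/aₘ = 8²/(15/2) = 128/15
15/2 < 128/15 → triangular
v_peak = √(15/2·15/2) = √(225/4) = 15/2
t_a = (15/2)/(15/2) = 1; t_c = 0
T = 2·1 = 2

t_a=1 t_c=0 v_peak=15/2 T=2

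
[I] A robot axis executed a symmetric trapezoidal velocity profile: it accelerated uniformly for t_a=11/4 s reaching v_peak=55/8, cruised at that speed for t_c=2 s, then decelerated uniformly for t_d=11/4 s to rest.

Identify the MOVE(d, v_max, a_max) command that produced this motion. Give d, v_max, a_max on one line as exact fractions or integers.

d=1045/32 v_max=55/8 a_max=5/2

a_max = (55/8)/(11/4) = 5/2
d_a = ½·55/8·11/4 = 605/64; d_c = 55/8·2 = 55/4
d = 2·605/64 + 55/4 = 1045/32
t_c = 2 > 0 so v_max = 55/8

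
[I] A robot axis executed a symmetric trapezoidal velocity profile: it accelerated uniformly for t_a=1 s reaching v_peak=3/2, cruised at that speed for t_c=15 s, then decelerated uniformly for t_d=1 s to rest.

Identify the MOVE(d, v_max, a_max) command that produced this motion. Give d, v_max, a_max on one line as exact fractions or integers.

d=24 v_max=3/2 a_max=3/2

a_max = (3/2)/1 = 3/2
d_a = ½·3/2·1 = 3/4; d_c = 3/2·15 = 45/2
d = 2·3/4 + 45/2 = 24
t_c = 15 > 0 → v_max = v_peak = 3/2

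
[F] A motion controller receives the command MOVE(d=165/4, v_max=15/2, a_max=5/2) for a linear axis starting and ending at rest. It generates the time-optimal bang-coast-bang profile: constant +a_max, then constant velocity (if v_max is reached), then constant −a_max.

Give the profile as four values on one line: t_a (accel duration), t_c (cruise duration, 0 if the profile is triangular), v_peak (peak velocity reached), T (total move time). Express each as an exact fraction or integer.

vₘ²/aₘ = (15/2)²/(5/2) = 45/2
165/4 ≥ 45/2 so v_max reached
t_a = (15/2)/(5/2) = 3; v_peak = 15/2
d_cruise = 165/4 − 45/2 = 75/4; t_c = (75/4)/(15/2) = 5/2
T = 2·3 + 5/2 = 17/2

t_a=3 t_c=5/2 v_peak=15/2 T=17/2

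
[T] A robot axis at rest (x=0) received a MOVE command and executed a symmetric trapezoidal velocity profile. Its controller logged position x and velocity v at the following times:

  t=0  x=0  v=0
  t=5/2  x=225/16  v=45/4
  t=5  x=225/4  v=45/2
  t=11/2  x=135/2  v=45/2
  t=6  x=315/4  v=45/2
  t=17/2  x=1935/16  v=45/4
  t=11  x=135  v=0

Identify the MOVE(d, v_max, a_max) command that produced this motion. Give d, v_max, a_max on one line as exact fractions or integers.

final state: t=11, x=135, v=0 → d = 135
a_max = (45/4−0)/(5/2−0) = 9/2
max v = 45/2 over t∈[5,6] → v_max = 45/2
check: 45/2·(5+1) = 135 ✓

d=135 v_max=45/2 a_max=9/2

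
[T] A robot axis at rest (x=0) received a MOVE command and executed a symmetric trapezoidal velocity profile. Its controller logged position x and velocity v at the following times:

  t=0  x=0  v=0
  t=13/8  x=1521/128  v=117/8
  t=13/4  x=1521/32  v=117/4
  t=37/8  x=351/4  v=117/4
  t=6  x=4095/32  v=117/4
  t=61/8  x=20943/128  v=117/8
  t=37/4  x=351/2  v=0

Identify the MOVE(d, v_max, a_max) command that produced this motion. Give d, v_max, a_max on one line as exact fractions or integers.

final state: t=37/4, x=351/2, v=0 → d = 351/2
a_max = (117/8−0)/(13/8−0) = 9
max v = 117/4 over t∈[13/4,6] → v_max = 117/4
check: 117/4·(13/4+11/4) = 351/2 ✓

d=351/2 v_max=117/4 a_max=9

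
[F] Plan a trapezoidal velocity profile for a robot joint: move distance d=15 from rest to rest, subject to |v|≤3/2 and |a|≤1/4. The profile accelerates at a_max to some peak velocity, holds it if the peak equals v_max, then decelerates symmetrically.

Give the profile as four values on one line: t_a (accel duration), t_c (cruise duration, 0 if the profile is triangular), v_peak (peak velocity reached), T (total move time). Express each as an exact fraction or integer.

vₘ²/aₘ = (3/2)²/(1/4) = 9
15 ≥ 9 → trapezoidal
t_a = (3/2)/(1/4) = 6; v_peak = 3/2
d_cruise = 15 − 9 = 6; t_c = 6/(3/2) = 4
T = 2·6 + 4 = 16

t_a=6 t_c=4 v_peak=3/2 T=16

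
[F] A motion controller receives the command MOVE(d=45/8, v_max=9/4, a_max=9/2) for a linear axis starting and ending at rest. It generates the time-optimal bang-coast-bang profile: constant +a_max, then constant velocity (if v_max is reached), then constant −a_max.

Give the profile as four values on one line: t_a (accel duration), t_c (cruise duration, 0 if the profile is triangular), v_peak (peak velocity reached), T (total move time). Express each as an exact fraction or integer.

vₘ²/aₘ = (9/4)²/(9/2) = 9/8
45/8 ≥ 9/8 ⇒ cruise phase
t_a = (9/4)/(9/2) = 1/2; v_peak = 9/4
d_cruise = 45/8 − 9/8 = 9/2; t_c = (9/2)/(9/4) = 2
T = 2·1/2 + 2 = 3

t_a=1/2 t_c=2 v_peak=9/4 T=3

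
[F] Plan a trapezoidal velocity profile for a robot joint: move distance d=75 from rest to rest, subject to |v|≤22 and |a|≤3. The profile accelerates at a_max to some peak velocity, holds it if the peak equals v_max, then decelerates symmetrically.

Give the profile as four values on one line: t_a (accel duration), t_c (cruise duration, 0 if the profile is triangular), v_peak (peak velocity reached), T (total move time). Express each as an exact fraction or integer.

t_a=5 t_c=0 v_peak=15 T=10

v_max²/a_max = 22²/3 = 484/3
75 < 484/3 so t_c = 0
v_peak = √(75·3) = √225 = 15
t_a = 15/3 = 5; t_c = 0
T = 2·5 = 10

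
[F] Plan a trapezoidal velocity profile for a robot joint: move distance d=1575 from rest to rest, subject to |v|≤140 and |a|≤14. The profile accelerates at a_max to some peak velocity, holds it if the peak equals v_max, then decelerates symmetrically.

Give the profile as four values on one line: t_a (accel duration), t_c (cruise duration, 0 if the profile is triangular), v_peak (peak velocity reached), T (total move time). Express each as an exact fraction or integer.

v_max²/a_max = 140²/14 = 1400
1575 ≥ 1400 → trapezoidal
t_a = 140/14 = 10; v_peak = 140
d_cruise = 1575 − 1400 = 175; t_c = 175/140 = 5/4
T = 2·10 + 5/4 = 85/4

t_a=10 t_c=5/4 v_peak=140 T=85/4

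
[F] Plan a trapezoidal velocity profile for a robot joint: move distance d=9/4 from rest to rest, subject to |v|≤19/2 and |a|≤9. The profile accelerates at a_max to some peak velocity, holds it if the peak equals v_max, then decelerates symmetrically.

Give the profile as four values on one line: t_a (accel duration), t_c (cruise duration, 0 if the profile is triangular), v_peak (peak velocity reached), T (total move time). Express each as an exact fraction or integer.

t_a=1/2 t_c=0 v_peak=9/2 T=1

v_max²/a_max = (19/2)²/9 = 361/36
9/4 < 361/36 ⇒ no cruise
v_peak = √(9/4·9) = √(81/4) = 9/2
t_a = (9/2)/9 = 1/2; t_c = 0
T = 2·1/2 = 1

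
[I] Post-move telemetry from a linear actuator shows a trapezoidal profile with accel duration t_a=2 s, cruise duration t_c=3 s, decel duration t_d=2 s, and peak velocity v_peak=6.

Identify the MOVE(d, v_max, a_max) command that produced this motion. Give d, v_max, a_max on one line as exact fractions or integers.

a_max = 6/2 = 3
d_a = ½·6·2 = 6; d_c = 6·3 = 18
d = 2·6 + 18 = 30
t_c = 3 > 0 so v_max = 6

d=30 v_max=6 a_max=3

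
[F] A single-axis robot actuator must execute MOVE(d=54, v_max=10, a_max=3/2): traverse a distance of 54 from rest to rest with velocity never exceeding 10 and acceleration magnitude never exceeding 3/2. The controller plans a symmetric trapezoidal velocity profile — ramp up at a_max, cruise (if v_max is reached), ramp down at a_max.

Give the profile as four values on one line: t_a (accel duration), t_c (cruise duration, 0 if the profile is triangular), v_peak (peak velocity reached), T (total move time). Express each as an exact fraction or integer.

(v_max)²/a_max = 10²/(3/2) = 200/3
54 < 200/3 so t_c = 0
v_peak = √(54·3/2) = √81 = 9
t_a = 9/(3/2) = 6; t_c = 0
T = 2·6 = 12

t_a=6 t_c=0 v_peak=9 T=12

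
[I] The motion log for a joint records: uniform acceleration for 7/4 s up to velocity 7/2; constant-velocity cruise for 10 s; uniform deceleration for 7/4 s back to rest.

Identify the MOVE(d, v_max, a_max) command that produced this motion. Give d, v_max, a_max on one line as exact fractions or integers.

d=329/8 v_max=7/2 a_max=2

a_max = (7/2)/(7/4) = 2
d_a = ½·7/2·7/4 = 49/16; d_c = 7/2·10 = 35
d = 2·49/16 + 35 = 329/8
t_c = 10 > 0 ⇒ limit active, v_max = 7/2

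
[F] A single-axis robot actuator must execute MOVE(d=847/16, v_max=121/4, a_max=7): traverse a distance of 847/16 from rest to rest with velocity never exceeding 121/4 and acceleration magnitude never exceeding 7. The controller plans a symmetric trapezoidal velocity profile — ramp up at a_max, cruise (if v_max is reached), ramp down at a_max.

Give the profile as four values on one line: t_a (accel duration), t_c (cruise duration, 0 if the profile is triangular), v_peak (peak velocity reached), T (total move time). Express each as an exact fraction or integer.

(v_max)²/a_max = (121/4)²/7 = 14641/112
847/16 < 14641/112 ⇒ no cruise
v_peak = √(847/16·7) = √(5929/16) = 77/4
t_a = (77/4)/7 = 11/4; t_c = 0
T = 2·11/4 = 11/2

t_a=11/4 t_c=0 v_peak=77/4 T=11/2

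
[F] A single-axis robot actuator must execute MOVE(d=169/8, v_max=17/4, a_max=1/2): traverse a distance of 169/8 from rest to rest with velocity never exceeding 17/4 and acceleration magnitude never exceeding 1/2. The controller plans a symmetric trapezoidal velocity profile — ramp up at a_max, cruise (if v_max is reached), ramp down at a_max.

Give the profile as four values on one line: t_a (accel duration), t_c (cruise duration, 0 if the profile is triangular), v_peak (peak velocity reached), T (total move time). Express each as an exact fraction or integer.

t_a=13/2 t_c=0 v_peak=13/4 T=13

vₘ²/aₘ = (17/4)²/(1/2) = 289/8
169/8 < 289/8 ⇒ no cruise
v_peak = √(169/8·1/2) = √(169/16) = 13/4
t_a = (13/4)/(1/2) = 13/2; t_c = 0
T = 2·13/2 = 13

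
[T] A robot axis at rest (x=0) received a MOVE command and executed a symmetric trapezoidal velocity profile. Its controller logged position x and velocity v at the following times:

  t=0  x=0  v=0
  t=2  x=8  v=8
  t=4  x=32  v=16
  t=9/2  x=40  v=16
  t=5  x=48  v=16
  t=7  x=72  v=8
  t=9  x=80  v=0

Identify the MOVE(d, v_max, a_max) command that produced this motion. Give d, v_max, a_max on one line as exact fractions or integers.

d=80 v_max=16 a_max=4

final state: t=9, x=80, v=0 → d = 80
a_max = (8−0)/(2−0) = 4
max v = 16 over t∈[4,5] → v_max = 16
check: 16·(4+1) = 80 ✓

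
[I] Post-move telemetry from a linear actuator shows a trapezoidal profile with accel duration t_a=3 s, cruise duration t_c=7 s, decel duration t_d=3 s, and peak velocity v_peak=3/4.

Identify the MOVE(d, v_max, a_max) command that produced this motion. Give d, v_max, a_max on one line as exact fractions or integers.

a_max = (3/4)/3 = 1/4
d_a = ½·3/4·3 = 9/8; d_c = 3/4·7 = 21/4
d = 2·9/8 + 21/4 = 15/2
t_c = 7 > 0 so v_max = 3/4

d=15/2 v_max=3/4 a_max=1/4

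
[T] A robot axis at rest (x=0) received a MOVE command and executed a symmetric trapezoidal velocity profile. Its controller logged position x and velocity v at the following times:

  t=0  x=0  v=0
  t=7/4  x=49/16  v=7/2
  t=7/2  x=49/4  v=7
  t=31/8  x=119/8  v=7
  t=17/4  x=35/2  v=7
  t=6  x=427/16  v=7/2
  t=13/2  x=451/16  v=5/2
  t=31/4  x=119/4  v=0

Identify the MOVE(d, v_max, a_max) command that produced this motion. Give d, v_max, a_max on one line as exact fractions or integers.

d=119/4 v_max=7 a_max=2

final state: t=31/4, x=119/4, v=0 → d = 119/4
a_max = (7/2−0)/(7/4−0) = 2
max v = 7 over t∈[7/2,17/4] → v_max = 7
check: 7·(7/2+3/4) = 119/4 ✓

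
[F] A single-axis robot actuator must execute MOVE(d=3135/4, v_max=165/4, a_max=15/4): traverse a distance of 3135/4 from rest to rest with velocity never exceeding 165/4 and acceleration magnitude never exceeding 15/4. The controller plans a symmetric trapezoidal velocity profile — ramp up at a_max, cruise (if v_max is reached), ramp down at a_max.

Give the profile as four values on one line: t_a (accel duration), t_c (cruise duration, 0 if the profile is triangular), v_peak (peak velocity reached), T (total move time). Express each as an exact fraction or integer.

vₘ²/aₘ = (165/4)²/(15/4) = 1815/4
3135/4 ≥ 1815/4 so v_max reached
t_a = (165/4)/(15/4) = 11; v_peak = 165/4
d_cruise = 3135/4 − 1815/4 = 330; t_c = 330/(165/4) = 8
T = 2·11 + 8 = 30

t_a=11 t_c=8 v_peak=165/4 T=30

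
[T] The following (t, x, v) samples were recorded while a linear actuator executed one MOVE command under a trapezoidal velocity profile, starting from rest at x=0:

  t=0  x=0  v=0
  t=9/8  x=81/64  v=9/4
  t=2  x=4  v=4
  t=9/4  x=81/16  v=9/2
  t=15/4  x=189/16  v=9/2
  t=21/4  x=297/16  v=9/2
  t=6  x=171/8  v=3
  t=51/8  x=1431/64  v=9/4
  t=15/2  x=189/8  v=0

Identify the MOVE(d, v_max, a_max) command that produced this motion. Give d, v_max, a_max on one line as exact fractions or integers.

final state: t=15/2, x=189/8, v=0 → d = 189/8
a_max = (9/4−0)/(9/8−0) = 2
max v = 9/2 over t∈[9/4,21/4] → v_max = 9/2
check: 9/2·(9/4+3) = 189/8 ✓

d=189/8 v_max=9/2 a_max=2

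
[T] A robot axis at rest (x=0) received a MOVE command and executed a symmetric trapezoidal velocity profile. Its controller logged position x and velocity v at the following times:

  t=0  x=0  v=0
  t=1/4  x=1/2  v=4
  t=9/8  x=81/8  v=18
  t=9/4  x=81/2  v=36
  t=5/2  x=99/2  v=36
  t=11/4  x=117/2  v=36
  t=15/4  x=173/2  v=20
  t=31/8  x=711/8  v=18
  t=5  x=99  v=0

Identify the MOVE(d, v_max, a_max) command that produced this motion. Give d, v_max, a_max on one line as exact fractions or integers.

d=99 v_max=36 a_max=16

final state: t=5, x=99, v=0 → d = 99
a_max = (4−0)/(1/4−0) = 16
max v = 36 over t∈[9/4,11/4] → v_max = 36
check: 36·(9/4+1/2) = 99 ✓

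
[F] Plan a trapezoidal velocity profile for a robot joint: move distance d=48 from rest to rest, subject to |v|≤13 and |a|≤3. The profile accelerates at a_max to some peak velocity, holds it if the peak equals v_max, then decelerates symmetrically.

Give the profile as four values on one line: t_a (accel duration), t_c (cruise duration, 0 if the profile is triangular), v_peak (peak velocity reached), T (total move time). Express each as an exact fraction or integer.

(v_max)²/a_max = 13²/3 = 169/3
48 < 169/3 so t_c = 0
v_peak = √(48·3) = √144 = 12
t_a = 12/3 = 4; t_c = 0
T = 2·4 = 8

t_a=4 t_c=0 v_peak=12 T=8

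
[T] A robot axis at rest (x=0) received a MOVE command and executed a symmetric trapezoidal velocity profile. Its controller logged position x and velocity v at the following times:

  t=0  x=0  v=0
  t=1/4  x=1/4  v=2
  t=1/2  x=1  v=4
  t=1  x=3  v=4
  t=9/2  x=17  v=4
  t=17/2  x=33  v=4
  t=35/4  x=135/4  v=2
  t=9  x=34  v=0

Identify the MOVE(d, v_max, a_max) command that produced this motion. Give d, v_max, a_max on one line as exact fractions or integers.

d=34 v_max=4 a_max=8

final state: t=9, x=34, v=0 → d = 34
a_max = (2−0)/(1/4−0) = 8
max v = 4 over t∈[1/2,17/2] → v_max = 4
check: 4·(1/2+8) = 34 ✓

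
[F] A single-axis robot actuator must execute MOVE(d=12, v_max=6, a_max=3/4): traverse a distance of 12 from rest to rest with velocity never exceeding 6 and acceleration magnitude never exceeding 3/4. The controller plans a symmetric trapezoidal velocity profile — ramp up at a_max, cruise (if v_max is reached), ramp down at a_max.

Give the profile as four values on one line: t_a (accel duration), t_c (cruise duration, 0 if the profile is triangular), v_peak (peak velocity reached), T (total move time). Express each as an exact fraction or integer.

vₘ²/aₘ = 6²/(3/4) = 48
12 < 48 → triangular
v_peak = √(12·3/4) = √9 = 3
t_a = 3/(3/4) = 4; t_c = 0
T = 2·4 = 8

t_a=4 t_c=0 v_peak=3 T=8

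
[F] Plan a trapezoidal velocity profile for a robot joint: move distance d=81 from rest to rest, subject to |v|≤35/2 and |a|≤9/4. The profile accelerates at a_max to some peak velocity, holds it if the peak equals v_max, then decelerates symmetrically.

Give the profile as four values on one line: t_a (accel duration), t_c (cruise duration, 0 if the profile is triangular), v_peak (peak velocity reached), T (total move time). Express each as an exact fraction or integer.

v_max²/a_max = (35/2)²/(9/4) = 1225/9
81 < 1225/9 → triangular
v_peak = √(81·9/4) = √(729/4) = 27/2
t_a = (27/2)/(9/4) = 6; t_c = 0
T = 2·6 = 12

t_a=6 t_c=0 v_peak=27/2 T=12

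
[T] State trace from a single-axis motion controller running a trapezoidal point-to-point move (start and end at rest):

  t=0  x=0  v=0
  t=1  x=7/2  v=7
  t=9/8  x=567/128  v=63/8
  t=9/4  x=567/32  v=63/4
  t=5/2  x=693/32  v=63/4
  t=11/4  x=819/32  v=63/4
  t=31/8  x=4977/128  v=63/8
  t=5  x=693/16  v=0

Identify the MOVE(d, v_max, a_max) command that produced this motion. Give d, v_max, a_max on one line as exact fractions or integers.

final state: t=5, x=693/16, v=0 → d = 693/16
a_max = (7−0)/(1−0) = 7
max v = 63/4 over t∈[9/4,11/4] → v_max = 63/4
check: 63/4·(9/4+1/2) = 693/16 ✓

d=693/16 v_max=63/4 a_max=7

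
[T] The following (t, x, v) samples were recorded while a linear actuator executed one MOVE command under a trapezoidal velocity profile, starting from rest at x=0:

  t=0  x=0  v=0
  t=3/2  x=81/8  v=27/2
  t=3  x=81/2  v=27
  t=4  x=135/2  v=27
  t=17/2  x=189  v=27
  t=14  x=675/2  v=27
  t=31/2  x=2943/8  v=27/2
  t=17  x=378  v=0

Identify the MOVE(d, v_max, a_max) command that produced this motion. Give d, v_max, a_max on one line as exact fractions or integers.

final state: t=17, x=378, v=0 → d = 378
a_max = (27/2−0)/(3/2−0) = 9
max v = 27 over t∈[3,14] → v_max = 27
check: 27·(3+11) = 378 ✓

d=378 v_max=27 a_max=9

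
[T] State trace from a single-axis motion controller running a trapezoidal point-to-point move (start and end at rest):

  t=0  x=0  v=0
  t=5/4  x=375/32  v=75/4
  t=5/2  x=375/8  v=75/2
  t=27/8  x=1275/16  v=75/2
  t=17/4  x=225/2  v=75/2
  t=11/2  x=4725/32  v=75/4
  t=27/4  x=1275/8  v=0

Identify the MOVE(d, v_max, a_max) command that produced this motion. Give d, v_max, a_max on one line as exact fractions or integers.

d=1275/8 v_max=75/2 a_max=15

final state: t=27/4, x=1275/8, v=0 → d = 1275/8
a_max = (75/4−0)/(5/4−0) = 15
max v = 75/2 over t∈[5/2,17/4] → v_max = 75/2
check: 75/2·(5/2+7/4) = 1275/8 ✓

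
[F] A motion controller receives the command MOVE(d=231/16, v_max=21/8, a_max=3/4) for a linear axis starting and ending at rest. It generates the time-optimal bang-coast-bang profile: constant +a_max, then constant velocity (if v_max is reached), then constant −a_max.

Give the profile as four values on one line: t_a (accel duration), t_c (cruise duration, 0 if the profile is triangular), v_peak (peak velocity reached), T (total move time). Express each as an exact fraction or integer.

vₘ²/aₘ = (21/8)²/(3/4) = 147/16
231/16 ≥ 147/16 ⇒ cruise phase
t_a = (21/8)/(3/4) = 7/2; v_peak = 21/8
d_cruise = 231/16 − 147/16 = 21/4; t_c = (21/4)/(21/8) = 2
T = 2·7/2 + 2 = 9

t_a=7/2 t_c=2 v_peak=21/8 T=9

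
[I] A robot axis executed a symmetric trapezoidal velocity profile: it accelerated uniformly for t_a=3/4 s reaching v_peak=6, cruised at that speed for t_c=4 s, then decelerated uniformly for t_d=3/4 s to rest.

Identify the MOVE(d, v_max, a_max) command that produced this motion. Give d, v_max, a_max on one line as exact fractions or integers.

a_max = 6/(3/4) = 8
d_a = ½·6·3/4 = 9/4; d_c = 6·4 = 24
d = 2·9/4 + 24 = 57/2
t_c = 4 > 0 so v_max = 6

d=57/2 v_max=6 a_max=8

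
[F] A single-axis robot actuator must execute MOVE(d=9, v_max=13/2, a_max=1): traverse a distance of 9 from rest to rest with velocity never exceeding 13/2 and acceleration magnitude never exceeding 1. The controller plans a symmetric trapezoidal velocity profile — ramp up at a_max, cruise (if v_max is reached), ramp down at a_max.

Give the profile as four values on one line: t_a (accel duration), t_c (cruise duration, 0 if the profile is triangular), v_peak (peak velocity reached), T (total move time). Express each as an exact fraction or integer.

t_a=3 t_c=0 v_peak=3 T=6

v_max²/a_max = (13/2)²/1 = 169/4
9 < 169/4 ⇒ no cruise
v_peak = √(9·1) = √9 = 3
t_a = 3/1 = 3; t_c = 0
T = 2·3 = 6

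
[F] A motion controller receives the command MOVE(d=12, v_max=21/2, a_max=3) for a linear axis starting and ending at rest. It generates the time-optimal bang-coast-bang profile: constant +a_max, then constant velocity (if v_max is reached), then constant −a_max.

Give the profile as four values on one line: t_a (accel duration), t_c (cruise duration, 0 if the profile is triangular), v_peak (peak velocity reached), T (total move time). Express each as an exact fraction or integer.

t_a=2 t_c=0 v_peak=6 T=4

(v_max)²/a_max = (21/2)²/3 = 147/4
12 < 147/4 ⇒ no cruise
v_peak = √(12·3) = √36 = 6
t_a = 6/3 = 2; t_c = 0
T = 2·2 = 4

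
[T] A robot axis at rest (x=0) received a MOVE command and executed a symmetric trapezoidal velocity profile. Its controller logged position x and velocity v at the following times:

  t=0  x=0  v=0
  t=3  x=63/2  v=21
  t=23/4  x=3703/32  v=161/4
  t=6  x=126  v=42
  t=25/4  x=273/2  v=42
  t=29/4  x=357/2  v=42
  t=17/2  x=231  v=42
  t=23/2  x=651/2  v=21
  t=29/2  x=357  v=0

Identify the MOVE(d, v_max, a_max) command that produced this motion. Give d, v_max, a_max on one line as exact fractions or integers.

final state: t=29/2, x=357, v=0 → d = 357
a_max = (21−0)/(3−0) = 7
max v = 42 over t∈[6,17/2] → v_max = 42
check: 42·(6+5/2) = 357 ✓

d=357 v_max=42 a_max=7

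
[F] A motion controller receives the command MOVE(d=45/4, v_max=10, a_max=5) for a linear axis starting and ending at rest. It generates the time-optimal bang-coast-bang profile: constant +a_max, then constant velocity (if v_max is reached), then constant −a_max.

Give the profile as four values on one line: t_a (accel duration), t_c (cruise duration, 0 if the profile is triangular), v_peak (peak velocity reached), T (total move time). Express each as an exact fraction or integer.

v_max²/a_max = 10²/5 = 20
45/4 < 20 so t_c = 0
v_peak = √(45/4·5) = √(225/4) = 15/2
t_a = (15/2)/5 = 3/2; t_c = 0
T = 2·3/2 = 3

t_a=3/2 t_c=0 v_peak=15/2 T=3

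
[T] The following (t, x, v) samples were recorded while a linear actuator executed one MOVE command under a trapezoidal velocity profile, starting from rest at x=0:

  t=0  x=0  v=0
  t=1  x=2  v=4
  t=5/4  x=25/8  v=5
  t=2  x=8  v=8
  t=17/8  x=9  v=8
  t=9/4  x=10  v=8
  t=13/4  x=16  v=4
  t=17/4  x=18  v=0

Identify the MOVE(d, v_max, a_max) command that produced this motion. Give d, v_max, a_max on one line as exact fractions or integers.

final state: t=17/4, x=18, v=0 → d = 18
a_max = (4−0)/(1−0) = 4
max v = 8 over t∈[2,9/4] → v_max = 8
check: 8·(2+1/4) = 18 ✓

d=18 v_max=8 a_max=4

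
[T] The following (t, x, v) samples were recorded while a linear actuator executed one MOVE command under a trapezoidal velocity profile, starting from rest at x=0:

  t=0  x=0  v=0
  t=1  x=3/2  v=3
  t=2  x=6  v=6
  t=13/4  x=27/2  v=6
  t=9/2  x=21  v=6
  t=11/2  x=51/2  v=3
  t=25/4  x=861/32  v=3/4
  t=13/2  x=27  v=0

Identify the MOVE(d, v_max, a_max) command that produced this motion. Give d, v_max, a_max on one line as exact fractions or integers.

d=27 v_max=6 a_max=3

final state: t=13/2, x=27, v=0 → d = 27
a_max = (3−0)/(1−0) = 3
max v = 6 over t∈[2,9/2] → v_max = 6
check: 6·(2+5/2) = 27 ✓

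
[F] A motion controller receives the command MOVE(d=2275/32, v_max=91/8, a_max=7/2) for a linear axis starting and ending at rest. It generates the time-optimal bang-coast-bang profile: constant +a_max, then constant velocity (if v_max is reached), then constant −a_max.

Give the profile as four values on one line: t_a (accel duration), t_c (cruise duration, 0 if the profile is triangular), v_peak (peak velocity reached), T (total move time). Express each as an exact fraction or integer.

t_a=13/4 t_c=3 v_peak=91/8 T=19/2

v_max²/a_max = (91/8)²/(7/2) = 1183/32
2275/32 ≥ 1183/32 so v_max reached
t_a = (91/8)/(7/2) = 13/4; v_peak = 91/8
d_cruise = 2275/32 − 1183/32 = 273/8; t_c = (273/8)/(91/8) = 3
T = 2·13/4 + 3 = 19/2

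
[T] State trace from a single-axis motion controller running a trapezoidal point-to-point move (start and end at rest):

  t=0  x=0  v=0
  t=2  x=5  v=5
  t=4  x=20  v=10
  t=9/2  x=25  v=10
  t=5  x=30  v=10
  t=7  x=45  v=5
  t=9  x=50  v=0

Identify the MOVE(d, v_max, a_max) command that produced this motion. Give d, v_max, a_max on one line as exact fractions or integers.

d=50 v_max=10 a_max=5/2

final state: t=9, x=50, v=0 → d = 50
a_max = (5−0)/(2−0) = 5/2
max v = 10 over t∈[4,5] → v_max = 10
check: 10·(4+1) = 50 ✓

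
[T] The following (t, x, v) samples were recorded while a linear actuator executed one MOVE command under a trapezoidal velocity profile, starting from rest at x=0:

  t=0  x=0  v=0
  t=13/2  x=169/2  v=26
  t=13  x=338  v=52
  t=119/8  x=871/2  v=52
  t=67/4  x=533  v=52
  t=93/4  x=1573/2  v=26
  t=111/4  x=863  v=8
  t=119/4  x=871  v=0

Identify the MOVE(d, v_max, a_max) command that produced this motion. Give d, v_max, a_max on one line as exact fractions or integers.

final state: t=119/4, x=871, v=0 → d = 871
a_max = (26−0)/(13/2−0) = 4
max v = 52 over t∈[13,67/4] → v_max = 52
check: 52·(13+15/4) = 871 ✓

d=871 v_max=52 a_max=4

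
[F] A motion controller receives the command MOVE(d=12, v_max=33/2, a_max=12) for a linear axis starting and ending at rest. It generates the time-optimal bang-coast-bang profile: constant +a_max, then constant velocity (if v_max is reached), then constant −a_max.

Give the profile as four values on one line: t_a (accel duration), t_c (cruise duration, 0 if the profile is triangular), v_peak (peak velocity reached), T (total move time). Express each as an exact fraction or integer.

(v_max)²/a_max = (33/2)²/12 = 363/16
12 < 363/16 → triangular
v_peak = √(12·12) = √144 = 12
t_a = 12/12 = 1; t_c = 0
T = 2·1 = 2

t_a=1 t_c=0 v_peak=12 T=2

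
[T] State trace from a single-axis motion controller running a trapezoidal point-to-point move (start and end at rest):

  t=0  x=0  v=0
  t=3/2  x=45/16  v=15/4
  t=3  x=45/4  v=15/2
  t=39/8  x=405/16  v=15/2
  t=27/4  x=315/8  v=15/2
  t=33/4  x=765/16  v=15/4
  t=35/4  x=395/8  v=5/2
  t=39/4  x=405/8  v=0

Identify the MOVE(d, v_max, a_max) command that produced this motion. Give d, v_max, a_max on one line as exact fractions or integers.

d=405/8 v_max=15/2 a_max=5/2

final state: t=39/4, x=405/8, v=0 → d = 405/8
a_max = (15/4−0)/(3/2−0) = 5/2
max v = 15/2 over t∈[3,27/4] → v_max = 15/2
check: 15/2·(3+15/4) = 405/8 ✓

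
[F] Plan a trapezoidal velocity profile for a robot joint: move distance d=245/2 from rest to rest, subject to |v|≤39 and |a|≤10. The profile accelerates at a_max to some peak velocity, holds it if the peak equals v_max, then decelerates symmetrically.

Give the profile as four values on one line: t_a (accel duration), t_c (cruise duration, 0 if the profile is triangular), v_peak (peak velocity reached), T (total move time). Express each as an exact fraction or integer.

(v_max)²/a_max = 39²/10 = 1521/10
245/2 < 1521/10 so t_c = 0
v_peak = √(245/2·10) = √1225 = 35
t_a = 35/10 = 7/2; t_c = 0
T = 2·7/2 = 7

t_a=7/2 t_c=0 v_peak=35 T=7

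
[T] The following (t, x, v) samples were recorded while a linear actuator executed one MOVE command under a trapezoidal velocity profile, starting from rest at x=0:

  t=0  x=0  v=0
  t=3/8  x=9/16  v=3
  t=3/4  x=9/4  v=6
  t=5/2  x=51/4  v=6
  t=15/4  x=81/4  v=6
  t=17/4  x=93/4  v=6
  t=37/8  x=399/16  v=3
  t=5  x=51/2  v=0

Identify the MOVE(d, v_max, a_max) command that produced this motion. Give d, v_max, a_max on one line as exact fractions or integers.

final state: t=5, x=51/2, v=0 → d = 51/2
a_max = (3−0)/(3/8−0) = 8
max v = 6 over t∈[3/4,17/4] → v_max = 6
check: 6·(3/4+7/2) = 51/2 ✓

d=51/2 v_max=6 a_max=8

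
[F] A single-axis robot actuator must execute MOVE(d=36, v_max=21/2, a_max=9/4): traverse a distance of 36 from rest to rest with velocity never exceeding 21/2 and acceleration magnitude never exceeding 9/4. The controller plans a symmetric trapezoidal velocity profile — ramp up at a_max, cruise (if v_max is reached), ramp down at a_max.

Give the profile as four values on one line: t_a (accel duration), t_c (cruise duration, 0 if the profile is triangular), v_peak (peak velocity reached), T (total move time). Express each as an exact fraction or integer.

t_a=4 t_c=0 v_peak=9 T=8

vₘ²/aₘ = (21/2)²/(9/4) = 49
36 < 49 → triangular
v_peak = √(36·9/4) = √81 = 9
t_a = 9/(9/4) = 4; t_c = 0
T = 2·4 = 8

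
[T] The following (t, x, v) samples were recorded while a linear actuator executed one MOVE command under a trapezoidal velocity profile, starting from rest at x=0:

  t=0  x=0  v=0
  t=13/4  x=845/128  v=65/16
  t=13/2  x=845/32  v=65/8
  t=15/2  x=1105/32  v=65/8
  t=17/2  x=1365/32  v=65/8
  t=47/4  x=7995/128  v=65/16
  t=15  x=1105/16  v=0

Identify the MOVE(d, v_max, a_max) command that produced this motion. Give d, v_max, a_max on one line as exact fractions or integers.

d=1105/16 v_max=65/8 a_max=5/4

final state: t=15, x=1105/16, v=0 → d = 1105/16
a_max = (65/16−0)/(13/4−0) = 5/4
max v = 65/8 over t∈[13/2,17/2] → v_max = 65/8
check: 65/8·(13/2+2) = 1105/16 ✓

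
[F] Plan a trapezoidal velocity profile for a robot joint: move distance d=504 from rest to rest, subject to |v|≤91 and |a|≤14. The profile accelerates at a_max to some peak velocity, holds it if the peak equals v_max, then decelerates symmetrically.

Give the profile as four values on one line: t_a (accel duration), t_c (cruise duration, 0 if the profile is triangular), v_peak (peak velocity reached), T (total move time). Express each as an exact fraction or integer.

t_a=6 t_c=0 v_peak=84 T=12

vₘ²/aₘ = 91²/14 = 1183/2
504 < 1183/2 so t_c = 0
v_peak = √(504·14) = √7056 = 84
t_a = 84/14 = 6; t_c = 0
T = 2·6 = 12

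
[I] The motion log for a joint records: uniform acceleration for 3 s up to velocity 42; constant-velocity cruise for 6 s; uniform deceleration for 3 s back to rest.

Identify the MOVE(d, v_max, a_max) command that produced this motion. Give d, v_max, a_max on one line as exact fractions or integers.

d=378 v_max=42 a_max=14

a_max = 42/3 = 14
d_a = ½·42·3 = 63; d_c = 42·6 = 252
d = 2·63 + 252 = 378
t_c = 6 > 0 ⇒ limit active, v_max = 42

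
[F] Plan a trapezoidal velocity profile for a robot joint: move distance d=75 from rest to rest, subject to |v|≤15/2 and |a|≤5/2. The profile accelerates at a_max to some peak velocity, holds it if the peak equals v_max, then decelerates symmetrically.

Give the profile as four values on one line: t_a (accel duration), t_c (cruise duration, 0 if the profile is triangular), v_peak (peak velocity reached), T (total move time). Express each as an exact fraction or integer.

v_max²/a_max = (15/2)²/(5/2) = 45/2
75 ≥ 45/2 so v_max reached
t_a = (15/2)/(5/2) = 3; v_peak = 15/2
d_cruise = 75 − 45/2 = 105/2; t_c = (105/2)/(15/2) = 7
T = 2·3 + 7 = 13

t_a=3 t_c=7 v_peak=15/2 T=13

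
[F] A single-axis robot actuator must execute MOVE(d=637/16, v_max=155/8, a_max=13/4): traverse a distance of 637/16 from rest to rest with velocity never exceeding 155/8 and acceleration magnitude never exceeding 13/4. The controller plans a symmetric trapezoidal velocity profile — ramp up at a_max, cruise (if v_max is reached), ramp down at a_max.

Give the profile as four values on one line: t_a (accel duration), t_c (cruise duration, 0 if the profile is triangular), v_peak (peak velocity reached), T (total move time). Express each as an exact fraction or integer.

vₘ²/aₘ = (155/8)²/(13/4) = 24025/208
637/16 < 24025/208 so t_c = 0
v_peak = √(637/16·13/4) = √(8281/64) = 91/8
t_a = (91/8)/(13/4) = 7/2; t_c = 0
T = 2·7/2 = 7

t_a=7/2 t_c=0 v_peak=91/8 T=7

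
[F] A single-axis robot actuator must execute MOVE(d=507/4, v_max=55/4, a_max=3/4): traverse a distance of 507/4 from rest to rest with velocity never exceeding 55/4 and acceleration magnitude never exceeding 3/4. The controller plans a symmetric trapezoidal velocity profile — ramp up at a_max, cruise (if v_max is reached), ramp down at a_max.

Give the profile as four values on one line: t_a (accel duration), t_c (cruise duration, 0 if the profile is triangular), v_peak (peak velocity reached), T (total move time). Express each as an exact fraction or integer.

v_max²/a_max = (55/4)²/(3/4) = 3025/12
507/4 < 3025/12 so t_c = 0
v_peak = √(507/4·3/4) = √(1521/16) = 39/4
t_a = (39/4)/(3/4) = 13; t_c = 0
T = 2·13 = 26

t_a=13 t_c=0 v_peak=39/4 T=26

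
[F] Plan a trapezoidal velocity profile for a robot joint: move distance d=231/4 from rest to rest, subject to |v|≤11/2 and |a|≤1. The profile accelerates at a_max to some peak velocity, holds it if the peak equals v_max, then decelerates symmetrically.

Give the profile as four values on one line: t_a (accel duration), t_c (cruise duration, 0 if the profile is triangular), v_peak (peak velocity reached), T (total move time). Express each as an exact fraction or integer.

t_a=11/2 t_c=5 v_peak=11/2 T=16

v_max²/a_max = (11/2)²/1 = 121/4
231/4 ≥ 121/4 → trapezoidal
t_a = (11/2)/1 = 11/2; v_peak = 11/2
d_cruise = 231/4 − 121/4 = 55/2; t_c = (55/2)/(11/2) = 5
T = 2·11/2 + 5 = 16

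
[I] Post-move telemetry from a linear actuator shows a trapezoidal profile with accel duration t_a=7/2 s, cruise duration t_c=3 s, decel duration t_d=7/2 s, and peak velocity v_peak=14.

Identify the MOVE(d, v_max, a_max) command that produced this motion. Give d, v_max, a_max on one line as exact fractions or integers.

d=91 v_max=14 a_max=4

a_max = 14/(7/2) = 4
d_a = ½·14·7/2 = 49/2; d_c = 14·3 = 42
d = 2·49/2 + 42 = 91
t_c = 3 > 0 ⇒ limit active, v_max = 14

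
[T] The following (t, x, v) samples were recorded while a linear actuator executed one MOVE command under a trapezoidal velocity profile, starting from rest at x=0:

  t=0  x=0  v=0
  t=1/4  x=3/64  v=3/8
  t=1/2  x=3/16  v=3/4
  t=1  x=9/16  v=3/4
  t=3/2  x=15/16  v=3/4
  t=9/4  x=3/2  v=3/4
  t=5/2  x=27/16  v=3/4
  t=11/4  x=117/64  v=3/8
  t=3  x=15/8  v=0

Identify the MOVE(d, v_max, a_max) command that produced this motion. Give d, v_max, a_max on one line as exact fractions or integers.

d=15/8 v_max=3/4 a_max=3/2

final state: t=3, x=15/8, v=0 → d = 15/8
a_max = (3/8−0)/(1/4−0) = 3/2
max v = 3/4 over t∈[1/2,5/2] → v_max = 3/4
check: 3/4·(1/2+2) = 15/8 ✓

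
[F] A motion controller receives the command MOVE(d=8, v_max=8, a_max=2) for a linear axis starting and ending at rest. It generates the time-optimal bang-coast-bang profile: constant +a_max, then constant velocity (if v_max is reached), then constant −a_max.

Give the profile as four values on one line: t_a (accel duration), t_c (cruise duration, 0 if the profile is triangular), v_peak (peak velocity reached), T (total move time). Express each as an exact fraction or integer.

t_a=2 t_c=0 v_peak=4 T=4

(v_max)²/a_max = 8²/2 = 32
8 < 32 → triangular
v_peak = √(8·2) = √16 = 4
t_a = 4/2 = 2; t_c = 0
T = 2·2 = 4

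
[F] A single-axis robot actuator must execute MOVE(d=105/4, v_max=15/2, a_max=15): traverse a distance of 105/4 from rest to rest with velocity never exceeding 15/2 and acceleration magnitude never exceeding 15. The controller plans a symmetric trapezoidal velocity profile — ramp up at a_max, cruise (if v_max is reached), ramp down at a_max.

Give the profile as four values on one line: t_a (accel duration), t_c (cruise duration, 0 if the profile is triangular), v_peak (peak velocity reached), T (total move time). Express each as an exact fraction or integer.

vₘ²/aₘ = (15/2)²/15 = 15/4
105/4 ≥ 15/4 → trapezoidal
t_a = (15/2)/15 = 1/2; v_peak = 15/2
d_cruise = 105/4 − 15/4 = 45/2; t_c = (45/2)/(15/2) = 3
T = 2·1/2 + 3 = 4

t_a=1/2 t_c=3 v_peak=15/2 T=4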